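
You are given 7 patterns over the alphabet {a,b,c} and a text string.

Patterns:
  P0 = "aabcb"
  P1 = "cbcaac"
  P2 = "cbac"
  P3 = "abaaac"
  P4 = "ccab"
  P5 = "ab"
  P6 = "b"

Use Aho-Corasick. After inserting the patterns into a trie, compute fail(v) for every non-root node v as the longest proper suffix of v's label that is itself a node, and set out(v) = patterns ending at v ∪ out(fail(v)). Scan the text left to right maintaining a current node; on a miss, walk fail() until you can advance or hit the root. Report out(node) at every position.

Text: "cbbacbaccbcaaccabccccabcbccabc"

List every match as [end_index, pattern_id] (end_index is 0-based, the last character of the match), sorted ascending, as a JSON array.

Build:
Trie (insert patterns):
  0='ε' goto a→1 b→22 c→6
  1='a' goto a→2 b→14
  2='aa' goto b→3
  3='aab' goto c→4
  4='aabc' goto b→5
  5='aabcb' goto ·  ←P0
  6='c' goto b→7 c→19
  7='cb' goto a→12 c→8
  8='cbc' goto a→9
  9='cbca' goto a→10
  10='cbcaa' goto c→11
  11='cbcaac' goto ·  ←P1
  12='cba' goto c→13
  13='cbac' goto ·  ←P2
  14='ab' goto a→15  ←P5
  15='aba' goto a→16
  16='abaa' goto a→17
  17='abaaa' goto c→18
  18='abaaac' goto ·  ←P3
  19='cc' goto a→20
  20='cca' goto b→21
  21='ccab' goto ·  ←P4
  22='b' goto ·  ←P6

BFS fail/out derivation:
  n1('a'): parent n0 fail=0; on 'a' 0 → fail=0;  out ∅∪∅=∅
  n6('c'): parent n0 fail=0; on 'c' 0 → fail=0;  out ∅∪∅=∅
  n22('b'): parent n0 fail=0; on 'b' 0 → fail=0;  out {6}∪∅={6}
  n2('aa'): parent n1 fail=0; on 'a' 0 → fail=1;  out ∅∪∅=∅
  n7('cb'): parent n6 fail=0; on 'b' 0 → fail=22;  out ∅∪{6}={6}
  n14('ab'): parent n1 fail=0; on 'b' 0 → fail=22;  out {5}∪{6}={5,6}
  n19('cc'): parent n6 fail=0; on 'c' 0 → fail=6;  out ∅∪∅=∅
  n3('aab'): parent n2 fail=1; on 'b' 1 → fail=14;  out ∅∪{5,6}={5,6}
  n8('cbc'): parent n7 fail=22; on 'c' 22→0 → fail=6;  out ∅∪∅=∅
  n12('cba'): parent n7 fail=22; on 'a' 22→0 → fail=1;  out ∅∪∅=∅
  n15('aba'): parent n14 fail=22; on 'a' 22→0 → fail=1;  out ∅∪∅=∅
  n20('cca'): parent n19 fail=6; on 'a' 6→0 → fail=1;  out ∅∪∅=∅
  n4('aabc'): parent n3 fail=14; on 'c' 14→22→0 → fail=6;  out ∅∪∅=∅
  n9('cbca'): parent n8 fail=6; on 'a' 6→0 → fail=1;  out ∅∪∅=∅
  n13('cbac'): parent n12 fail=1; on 'c' 1→0 → fail=6;  out {2}∪∅={2}
  n16('abaa'): parent n15 fail=1; on 'a' 1 → fail=2;  out ∅∪∅=∅
  n21('ccab'): parent n20 fail=1; on 'b' 1 → fail=14;  out {4}∪{5,6}={4,5,6}
  n5('aabcb'): parent n4 fail=6; on 'b' 6 → fail=7;  out {0}∪{6}={0,6}
  n10('cbcaa'): parent n9 fail=1; on 'a' 1 → fail=2;  out ∅∪∅=∅
  n17('abaaa'): parent n16 fail=2; on 'a' 2→1 → fail=2;  out ∅∪∅=∅
  n11('cbcaac'): parent n10 fail=2; on 'c' 2→1→0 → fail=6;  out {1}∪∅={1}
  n18('abaaac'): parent n17 fail=2; on 'c' 2→1→0 → fail=6;  out {3}∪∅={3}

Run:
pos 0 'c': at 6
pos 1 'b': at 7  ** P6@[1:1]
pos 2 'b': at 22 (via fail)  ** P6@[2:2]
pos 3 'a': at 1 (via fail)
pos 4 'c': at 6 (via fail)
pos 5 'b': at 7  ** P6@[5:5]
pos 6 'a': at 12
pos 7 'c': at 13  ** P2@[4:7]
pos 8 'c': at 19 (via fail)
pos 9 'b': at 7 (via fail)  ** P6@[9:9]
pos 10 'c': at 8
pos 11 'a': at 9
pos 12 'a': at 10
pos 13 'c': at 11  ** P1@[8:13]
pos 14 'c': at 19 (via fail)
pos 15 'a': at 20
pos 16 'b': at 21  ** P4@[13:16],P5@[15:16],P6@[16:16]
pos 17 'c': at 6 (via fail)
pos 18 'c': at 19
pos 19 'c': at 19 (via fail)
pos 20 'c': at 19 (via fail)
pos 21 'a': at 20
pos 22 'b': at 21  ** P4@[19:22],P5@[21:22],P6@[22:22]
pos 23 'c': at 6 (via fail)
pos 24 'b': at 7  ** P6@[24:24]
pos 25 'c': at 8
pos 26 'c': at 19 (via fail)
pos 27 'a': at 20
pos 28 'b': at 21  ** P4@[25:28],P5@[27:28],P6@[28:28]
pos 29 'c': at 6 (via fail)

Result: [[1,6],[2,6],[5,6],[7,2],[9,6],[13,1],[16,4],[16,5],[16,6],[22,4],[22,5],[22,6],[24,6],[28,4],[28,5],[28,6]]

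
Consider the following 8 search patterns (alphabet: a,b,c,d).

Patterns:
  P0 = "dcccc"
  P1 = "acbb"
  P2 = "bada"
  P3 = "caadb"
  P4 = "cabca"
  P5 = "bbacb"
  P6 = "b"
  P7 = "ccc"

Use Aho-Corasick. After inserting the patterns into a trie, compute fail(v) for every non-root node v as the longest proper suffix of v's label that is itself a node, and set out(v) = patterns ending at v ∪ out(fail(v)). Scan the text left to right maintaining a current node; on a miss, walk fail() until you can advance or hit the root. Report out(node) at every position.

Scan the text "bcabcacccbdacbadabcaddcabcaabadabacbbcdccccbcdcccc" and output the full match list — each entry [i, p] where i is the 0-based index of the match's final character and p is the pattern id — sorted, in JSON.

Build automaton:
Trie (insert patterns):
  n0 'ε': a→6 b→10 c→14 d→1
  n1 'd': c→2
  n2 'dc': c→3
  n3 'dcc': c→4
  n4 'dccc': c→5
  n5 'dcccc': ·  [P0 ends]
  n6 'a': c→7
  n7 'ac': b→8
  n8 'acb': b→9
  n9 'acbb': ·  [P1 ends]
  n10 'b': a→11 b→22  [P6 ends]
  n11 'ba': d→12
  n12 'bad': a→13
  n13 'bada': ·  [P2 ends]
  n14 'c': a→15 c→26
  n15 'ca': a→16 b→19
  n16 'caa': d→17
  n17 'caad': b→18
  n18 'caadb': ·  [P3 ends]
  n19 'cab': c→20
  n20 'cabc': a→21
  n21 'cabca': ·  [P4 ends]
  n22 'bb': a→23
  n23 'bba': c→24
  n24 'bbac': b→25
  n25 'bbacb': ·  [P5 ends]
  n26 'cc': c→27
  n27 'ccc': ·  [P7 ends]

Failure links (BFS by depth):
  n1('d'): parent n0 fail=0; on 'd' 0 → fail=0;  out ∅∪∅=∅
  n6('a'): parent n0 fail=0; on 'a' 0 → fail=0;  out ∅∪∅=∅
  n10('b'): parent n0 fail=0; on 'b' 0 → fail=0;  out {6}∪∅={6}
  n14('c'): parent n0 fail=0; on 'c' 0 → fail=0;  out ∅∪∅=∅
  n2('dc'): parent n1 fail=0; on 'c' 0 → fail=14;  out ∅∪∅=∅
  n7('ac'): parent n6 fail=0; on 'c' 0 → fail=14;  out ∅∪∅=∅
  n11('ba'): parent n10 fail=0; on 'a' 0 → fail=6;  out ∅∪∅=∅
  n15('ca'): parent n14 fail=0; on 'a' 0 → fail=6;  out ∅∪∅=∅
  n22('bb'): parent n10 fail=0; on 'b' 0 → fail=10;  out ∅∪{6}={6}
  n26('cc'): parent n14 fail=0; on 'c' 0 → fail=14;  out ∅∪∅=∅
  n3('dcc'): parent n2 fail=14; on 'c' 14 → fail=26;  out ∅∪∅=∅
  n8('acb'): parent n7 fail=14; on 'b' 14→0 → fail=10;  out ∅∪{6}={6}
  n12('bad'): parent n11 fail=6; on 'd' 6→0 → fail=1;  out ∅∪∅=∅
  n16('caa'): parent n15 fail=6; on 'a' 6→0 → fail=6;  out ∅∪∅=∅
  n19('cab'): parent n15 fail=6; on 'b' 6→0 → fail=10;  out ∅∪{6}={6}
  n23('bba'): parent n22 fail=10; on 'a' 10 → fail=11;  out ∅∪∅=∅
  n27('ccc'): parent n26 fail=14; on 'c' 14 → fail=26;  out {7}∪∅={7}
  n4('dccc'): parent n3 fail=26; on 'c' 26 → fail=27;  out ∅∪{7}={7}
  n9('acbb'): parent n8 fail=10; on 'b' 10 → fail=22;  out {1}∪{6}={1,6}
  n13('bada'): parent n12 fail=1; on 'a' 1→0 → fail=6;  out {2}∪∅={2}
  n17('caad'): parent n16 fail=6; on 'd' 6→0 → fail=1;  out ∅∪∅=∅
  n20('cabc'): parent n19 fail=10; on 'c' 10→0 → fail=14;  out ∅∪∅=∅
  n24('bbac'): parent n23 fail=11; on 'c' 11→6 → fail=7;  out ∅∪∅=∅
  n5('dcccc'): parent n4 fail=27; on 'c' 27→26 → fail=27;  out {0}∪{7}={0,7}
  n18('caadb'): parent n17 fail=1; on 'b' 1→0 → fail=10;  out {3}∪{6}={3,6}
  n21('cabca'): parent n20 fail=14; on 'a' 14 → fail=15;  out {4}∪∅={4}
  n25('bbacb'): parent n24 fail=7; on 'b' 7 → fail=8;  out {5}∪{6}={5,6}

Text stream:
i=0 'b': node 0→10  emit P6@[0:0]
i=1 'c': node 10→14 (fail-walked)
i=2 'a': node 14→15
i=3 'b': node 15→19  emit P6@[3:3]
i=4 'c': node 19→20
i=5 'a': node 20→21  emit P4@[1:5]
i=6 'c': node 21→7 (fail-walked)
i=7 'c': node 7→26 (fail-walked)
i=8 'c': node 26→27  emit P7@[6:8]
i=9 'b': node 27→10 (fail-walked)  emit P6@[9:9]
i=10 'd': node 10→1 (fail-walked)
i=11 'a': node 1→6 (fail-walked)
i=12 'c': node 6→7
i=13 'b': node 7→8  emit P6@[13:13]
i=14 'a': node 8→11 (fail-walked)
i=15 'd': node 11→12
i=16 'a': node 12→13  emit P2@[13:16]
i=17 'b': node 13→10 (fail-walked)  emit P6@[17:17]
i=18 'c': node 10→14 (fail-walked)
i=19 'a': node 14→15
i=20 'd': node 15→1 (fail-walked)
i=21 'd': node 1→1 (fail-walked)
i=22 'c': node 1→2
i=23 'a': node 2→15 (fail-walked)
i=24 'b': node 15→19  emit P6@[24:24]
i=25 'c': node 19→20
i=26 'a': node 20→21  emit P4@[22:26]
i=27 'a': node 21→16 (fail-walked)
i=28 'b': node 16→10 (fail-walked)  emit P6@[28:28]
i=29 'a': node 10→11
i=30 'd': node 11→12
i=31 'a': node 12→13  emit P2@[28:31]
i=32 'b': node 13→10 (fail-walked)  emit P6@[32:32]
i=33 'a': node 10→11
i=34 'c': node 11→7 (fail-walked)
i=35 'b': node 7→8  emit P6@[35:35]
i=36 'b': node 8→9  emit P1@[33:36],P6@[36:36]
i=37 'c': node 9→14 (fail-walked)
i=38 'd': node 14→1 (fail-walked)
i=39 'c': node 1→2
i=40 'c': node 2→3
i=41 'c': node 3→4  emit P7@[39:41]
i=42 'c': node 4→5  emit P0@[38:42],P7@[40:42]
i=43 'b': node 5→10 (fail-walked)  emit P6@[43:43]
i=44 'c': node 10→14 (fail-walked)
i=45 'd': node 14→1 (fail-walked)
i=46 'c': node 1→2
i=47 'c': node 2→3
i=48 'c': node 3→4  emit P7@[46:48]
i=49 'c': node 4→5  emit P0@[45:49],P7@[47:49]

Matches: [[0,6],[3,6],[5,4],[8,7],[9,6],[13,6],[16,2],[17,6],[24,6],[26,4],[28,6],[31,2],[32,6],[35,6],[36,1],[36,6],[41,7],[42,0],[42,7],[43,6],[48,7],[49,0],[49,7]]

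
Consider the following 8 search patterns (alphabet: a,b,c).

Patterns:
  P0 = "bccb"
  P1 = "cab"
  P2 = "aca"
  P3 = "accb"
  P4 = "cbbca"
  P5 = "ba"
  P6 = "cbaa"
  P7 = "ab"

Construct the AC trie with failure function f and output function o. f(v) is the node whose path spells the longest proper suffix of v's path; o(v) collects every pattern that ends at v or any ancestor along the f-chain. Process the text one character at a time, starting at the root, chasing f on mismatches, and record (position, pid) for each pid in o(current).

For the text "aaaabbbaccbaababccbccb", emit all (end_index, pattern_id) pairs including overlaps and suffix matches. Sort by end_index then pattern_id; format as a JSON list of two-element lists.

Build automaton:
Trie nodes:
  n0 'ε': a→8 b→1 c→5
  n1 'b': a→17 c→2
  n2 'bc': c→3
  n3 'bcc': b→4
  n4 'bccb': ·  [P0 ends]
  n5 'c': a→6 b→13
  n6 'ca': b→7
  n7 'cab': ·  [P1 ends]
  n8 'a': b→20 c→9
  n9 'ac': a→10 c→11
  n10 'aca': ·  [P2 ends]
  n11 'acc': b→12
  n12 'accb': ·  [P3 ends]
  n13 'cb': a→18 b→14
  n14 'cbb': c→15
  n15 'cbbc': a→16
  n16 'cbbca': ·  [P4 ends]
  n17 'ba': ·  [P5 ends]
  n18 'cba': a→19
  n19 'cbaa': ·  [P6 ends]
  n20 'ab': ·  [P7 ends]

BFS fail/out derivation:
  n1('b'): parent n0 fail=0; on 'b' 0 → fail=0;  out ∅∪∅=∅
  n5('c'): parent n0 fail=0; on 'c' 0 → fail=0;  out ∅∪∅=∅
  n8('a'): parent n0 fail=0; on 'a' 0 → fail=0;  out ∅∪∅=∅
  n2('bc'): parent n1 fail=0; on 'c' 0 → fail=5;  out ∅∪∅=∅
  n6('ca'): parent n5 fail=0; on 'a' 0 → fail=8;  out ∅∪∅=∅
  n9('ac'): parent n8 fail=0; on 'c' 0 → fail=5;  out ∅∪∅=∅
  n13('cb'): parent n5 fail=0; on 'b' 0 → fail=1;  out ∅∪∅=∅
  n17('ba'): parent n1 fail=0; on 'a' 0 → fail=8;  out {5}∪∅={5}
  n20('ab'): parent n8 fail=0; on 'b' 0 → fail=1;  out {7}∪∅={7}
  n3('bcc'): parent n2 fail=5; on 'c' 5→0 → fail=5;  out ∅∪∅=∅
  n7('cab'): parent n6 fail=8; on 'b' 8 → fail=20;  out {1}∪{7}={1,7}
  n10('aca'): parent n9 fail=5; on 'a' 5 → fail=6;  out {2}∪∅={2}
  n11('acc'): parent n9 fail=5; on 'c' 5→0 → fail=5;  out ∅∪∅=∅
  n14('cbb'): parent n13 fail=1; on 'b' 1→0 → fail=1;  out ∅∪∅=∅
  n18('cba'): parent n13 fail=1; on 'a' 1 → fail=17;  out ∅∪{5}={5}
  n4('bccb'): parent n3 fail=5; on 'b' 5 → fail=13;  out {0}∪∅={0}
  n12('accb'): parent n11 fail=5; on 'b' 5 → fail=13;  out {3}∪∅={3}
  n15('cbbc'): parent n14 fail=1; on 'c' 1 → fail=2;  out ∅∪∅=∅
  n19('cbaa'): parent n18 fail=17; on 'a' 17→8→0 → fail=8;  out {6}∪∅={6}
  n16('cbbca'): parent n15 fail=2; on 'a' 2→5 → fail=6;  out {4}∪∅={4}

Scan:
pos 0 'a': at 8
pos 1 'a': at 8 (fail-walked)
pos 2 'a': at 8 (fail-walked)
pos 3 'a': at 8 (fail-walked)
pos 4 'b': at 20  → match P7@[3:4]
pos 5 'b': at 1 (fail-walked)
pos 6 'b': at 1 (fail-walked)
pos 7 'a': at 17  → match P5@[6:7]
pos 8 'c': at 9 (fail-walked)
pos 9 'c': at 11
pos 10 'b': at 12  → match P3@[7:10]
pos 11 'a': at 18 (fail-walked)  → match P5@[10:11]
pos 12 'a': at 19  → match P6@[9:12]
pos 13 'b': at 20 (fail-walked)  → match P7@[12:13]
pos 14 'a': at 17 (fail-walked)  → match P5@[13:14]
pos 15 'b': at 20 (fail-walked)  → match P7@[14:15]
pos 16 'c': at 2 (fail-walked)
pos 17 'c': at 3
pos 18 'b': at 4  → match P0@[15:18]
pos 19 'c': at 2 (fail-walked)
pos 20 'c': at 3
pos 21 'b': at 4  → match P0@[18:21]

Matches: [[4,7],[7,5],[10,3],[11,5],[12,6],[13,7],[14,5],[15,7],[18,0],[21,0]]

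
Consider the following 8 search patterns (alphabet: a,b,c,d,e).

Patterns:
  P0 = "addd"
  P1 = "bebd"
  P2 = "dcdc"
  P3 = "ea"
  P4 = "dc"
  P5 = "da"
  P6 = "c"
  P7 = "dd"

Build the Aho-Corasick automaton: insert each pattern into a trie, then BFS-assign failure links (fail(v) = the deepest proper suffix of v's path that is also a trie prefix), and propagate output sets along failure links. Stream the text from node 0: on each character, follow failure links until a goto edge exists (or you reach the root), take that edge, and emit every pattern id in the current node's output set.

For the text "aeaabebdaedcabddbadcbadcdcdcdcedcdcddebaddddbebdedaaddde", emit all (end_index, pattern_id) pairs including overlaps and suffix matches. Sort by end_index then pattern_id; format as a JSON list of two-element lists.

Build:
Trie (insert patterns):
  0='ε' goto a→1 b→5 c→16 d→9 e→13
  1='a' goto d→2
  2='ad' goto d→3
  3='add' goto d→4
  4='addd' goto ·  [P0 ends]
  5='b' goto e→6
  6='be' goto b→7
  7='beb' goto d→8
  8='bebd' goto ·  [P1 ends]
  9='d' goto a→15 c→10 d→17
  10='dc' goto d→11  [P4 ends]
  11='dcd' goto c→12
  12='dcdc' goto ·  [P2 ends]
  13='e' goto a→14
  14='ea' goto ·  [P3 ends]
  15='da' goto ·  [P5 ends]
  16='c' goto ·  [P6 ends]
  17='dd' goto ·  [P7 ends]

Failure links (BFS by depth):
  fail(1) 'a': from fail(0)=0 chase 'a': 0 ⇒ 0;  out=∅∪out(0)=∅
  fail(5) 'b': from fail(0)=0 chase 'b': 0 ⇒ 0;  out=∅∪out(0)=∅
  fail(9) 'd': from fail(0)=0 chase 'd': 0 ⇒ 0;  out=∅∪out(0)=∅
  fail(13) 'e': from fail(0)=0 chase 'e': 0 ⇒ 0;  out=∅∪out(0)=∅
  fail(16) 'c': from fail(0)=0 chase 'c': 0 ⇒ 0;  out={6}∪out(0)={6}
  fail(2) 'ad': from fail(1)=0 chase 'd': 0 ⇒ 9;  out=∅∪out(9)=∅
  fail(6) 'be': from fail(5)=0 chase 'e': 0 ⇒ 13;  out=∅∪out(13)=∅
  fail(10) 'dc': from fail(9)=0 chase 'c': 0 ⇒ 16;  out={4}∪out(16)={4,6}
  fail(14) 'ea': from fail(13)=0 chase 'a': 0 ⇒ 1;  out={3}∪out(1)={3}
  fail(15) 'da': from fail(9)=0 chase 'a': 0 ⇒ 1;  out={5}∪out(1)={5}
  fail(17) 'dd': from fail(9)=0 chase 'd': 0 ⇒ 9;  out={7}∪out(9)={7}
  fail(3) 'add': from fail(2)=9 chase 'd': 9 ⇒ 17;  out=∅∪out(17)={7}
  fail(7) 'beb': from fail(6)=13 chase 'b': 13→0 ⇒ 5;  out=∅∪out(5)=∅
  fail(11) 'dcd': from fail(10)=16 chase 'd': 16→0 ⇒ 9;  out=∅∪out(9)=∅
  fail(4) 'addd': from fail(3)=17 chase 'd': 17→9 ⇒ 17;  out={0}∪out(17)={0,7}
  fail(8) 'bebd': from fail(7)=5 chase 'd': 5→0 ⇒ 9;  out={1}∪out(9)={1}
  fail(12) 'dcdc': from fail(11)=9 chase 'c': 9 ⇒ 10;  out={2}∪out(10)={2,4,6}

Scan:
pos 0 'a': at 1
pos 1 'e': at 13 (fail-walked)
pos 2 'a': at 14  emit P3@[1:2]
pos 3 'a': at 1 (fail-walked)
pos 4 'b': at 5 (fail-walked)
pos 5 'e': at 6
pos 6 'b': at 7
pos 7 'd': at 8  emit P1@[4:7]
pos 8 'a': at 15 (fail-walked)  emit P5@[7:8]
pos 9 'e': at 13 (fail-walked)
pos 10 'd': at 9 (fail-walked)
pos 11 'c': at 10  emit P4@[10:11],P6@[11:11]
pos 12 'a': at 1 (fail-walked)
pos 13 'b': at 5 (fail-walked)
pos 14 'd': at 9 (fail-walked)
pos 15 'd': at 17  emit P7@[14:15]
pos 16 'b': at 5 (fail-walked)
pos 17 'a': at 1 (fail-walked)
pos 18 'd': at 2
pos 19 'c': at 10 (fail-walked)  emit P4@[18:19],P6@[19:19]
pos 20 'b': at 5 (fail-walked)
pos 21 'a': at 1 (fail-walked)
pos 22 'd': at 2
pos 23 'c': at 10 (fail-walked)  emit P4@[22:23],P6@[23:23]
pos 24 'd': at 11
pos 25 'c': at 12  emit P2@[22:25],P4@[24:25],P6@[25:25]
pos 26 'd': at 11 (fail-walked)
pos 27 'c': at 12  emit P2@[24:27],P4@[26:27],P6@[27:27]
pos 28 'd': at 11 (fail-walked)
pos 29 'c': at 12  emit P2@[26:29],P4@[28:29],P6@[29:29]
pos 30 'e': at 13 (fail-walked)
pos 31 'd': at 9 (fail-walked)
pos 32 'c': at 10  emit P4@[31:32],P6@[32:32]
pos 33 'd': at 11
pos 34 'c': at 12  emit P2@[31:34],P4@[33:34],P6@[34:34]
pos 35 'd': at 11 (fail-walked)
pos 36 'd': at 17 (fail-walked)  emit P7@[35:36]
pos 37 'e': at 13 (fail-walked)
pos 38 'b': at 5 (fail-walked)
pos 39 'a': at 1 (fail-walked)
pos 40 'd': at 2
pos 41 'd': at 3  emit P7@[40:41]
pos 42 'd': at 4  emit P0@[39:42],P7@[41:42]
pos 43 'd': at 17 (fail-walked)  emit P7@[42:43]
pos 44 'b': at 5 (fail-walked)
pos 45 'e': at 6
pos 46 'b': at 7
pos 47 'd': at 8  emit P1@[44:47]
pos 48 'e': at 13 (fail-walked)
pos 49 'd': at 9 (fail-walked)
pos 50 'a': at 15  emit P5@[49:50]
pos 51 'a': at 1 (fail-walked)
pos 52 'd': at 2
pos 53 'd': at 3  emit P7@[52:53]
pos 54 'd': at 4  emit P0@[51:54],P7@[53:54]
pos 55 'e': at 13 (fail-walked)

Matches: [[2,3],[7,1],[8,5],[11,4],[11,6],[15,7],[19,4],[19,6],[23,4],[23,6],[25,2],[25,4],[25,6],[27,2],[27,4],[27,6],[29,2],[29,4],[29,6],[32,4],[32,6],[34,2],[34,4],[34,6],[36,7],[41,7],[42,0],[42,7],[43,7],[47,1],[50,5],[53,7],[54,0],[54,7]]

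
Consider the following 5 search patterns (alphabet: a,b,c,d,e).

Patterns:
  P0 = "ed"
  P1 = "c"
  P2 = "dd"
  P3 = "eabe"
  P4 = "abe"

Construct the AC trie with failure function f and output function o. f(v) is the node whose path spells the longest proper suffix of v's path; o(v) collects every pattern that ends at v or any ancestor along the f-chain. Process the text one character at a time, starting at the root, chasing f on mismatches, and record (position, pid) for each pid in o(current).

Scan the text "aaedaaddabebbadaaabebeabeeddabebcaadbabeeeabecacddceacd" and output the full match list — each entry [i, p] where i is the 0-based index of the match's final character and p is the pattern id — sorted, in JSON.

Construct AC machine:
Trie nodes:
  n0 'ε': a→9 c→3 d→4 e→1
  n1 'e': a→6 d→2
  n2 'ed': ·  ←P0
  n3 'c': ·  ←P1
  n4 'd': d→5
  n5 'dd': ·  ←P2
  n6 'ea': b→7
  n7 'eab': e→8
  n8 'eabe': ·  ←P3
  n9 'a': b→10
  n10 'ab': e→11
  n11 'abe': ·  ←P4

Failure links (BFS by depth):
  fail(1) 'e': from fail(0)=0 chase 'e': 0 ⇒ 0;  out=∅∪out(0)=∅
  fail(3) 'c': from fail(0)=0 chase 'c': 0 ⇒ 0;  out={1}∪out(0)={1}
  fail(4) 'd': from fail(0)=0 chase 'd': 0 ⇒ 0;  out=∅∪out(0)=∅
  fail(9) 'a': from fail(0)=0 chase 'a': 0 ⇒ 0;  out=∅∪out(0)=∅
  fail(2) 'ed': from fail(1)=0 chase 'd': 0 ⇒ 4;  out={0}∪out(4)={0}
  fail(5) 'dd': from fail(4)=0 chase 'd': 0 ⇒ 4;  out={2}∪out(4)={2}
  fail(6) 'ea': from fail(1)=0 chase 'a': 0 ⇒ 9;  out=∅∪out(9)=∅
  fail(10) 'ab': from fail(9)=0 chase 'b': 0 ⇒ 0;  out=∅∪out(0)=∅
  fail(7) 'eab': from fail(6)=9 chase 'b': 9 ⇒ 10;  out=∅∪out(10)=∅
  fail(11) 'abe': from fail(10)=0 chase 'e': 0 ⇒ 1;  out={4}∪out(1)={4}
  fail(8) 'eabe': from fail(7)=10 chase 'e': 10 ⇒ 11;  out={3}∪out(11)={3,4}

Text stream:
[0] read 'a'  n0⇒n9
[1] read 'a'  n9⇒n9 (via fail)
[2] read 'e'  n9⇒n1 (via fail)
[3] read 'd'  n1⇒n2  emit P0@[2:3]
[4] read 'a'  n2⇒n9 (via fail)
[5] read 'a'  n9⇒n9 (via fail)
[6] read 'd'  n9⇒n4 (via fail)
[7] read 'd'  n4⇒n5  emit P2@[6:7]
[8] read 'a'  n5⇒n9 (via fail)
[9] read 'b'  n9⇒n10
[10] read 'e'  n10⇒n11  emit P4@[8:10]
[11] read 'b'  n11⇒n0 (via fail)
[12] read 'b'  n0⇒n0
[13] read 'a'  n0⇒n9
[14] read 'd'  n9⇒n4 (via fail)
[15] read 'a'  n4⇒n9 (via fail)
[16] read 'a'  n9⇒n9 (via fail)
[17] read 'a'  n9⇒n9 (via fail)
[18] read 'b'  n9⇒n10
[19] read 'e'  n10⇒n11  emit P4@[17:19]
[20] read 'b'  n11⇒n0 (via fail)
[21] read 'e'  n0⇒n1
[22] read 'a'  n1⇒n6
[23] read 'b'  n6⇒n7
[24] read 'e'  n7⇒n8  emit P3@[21:24],P4@[22:24]
[25] read 'e'  n8⇒n1 (via fail)
[26] read 'd'  n1⇒n2  emit P0@[25:26]
[27] read 'd'  n2⇒n5 (via fail)  emit P2@[26:27]
[28] read 'a'  n5⇒n9 (via fail)
[29] read 'b'  n9⇒n10
[30] read 'e'  n10⇒n11  emit P4@[28:30]
[31] read 'b'  n11⇒n0 (via fail)
[32] read 'c'  n0⇒n3  emit P1@[32:32]
[33] read 'a'  n3⇒n9 (via fail)
[34] read 'a'  n9⇒n9 (via fail)
[35] read 'd'  n9⇒n4 (via fail)
[36] read 'b'  n4⇒n0 (via fail)
[37] read 'a'  n0⇒n9
[38] read 'b'  n9⇒n10
[39] read 'e'  n10⇒n11  emit P4@[37:39]
[40] read 'e'  n11⇒n1 (via fail)
[41] read 'e'  n1⇒n1 (via fail)
[42] read 'a'  n1⇒n6
[43] read 'b'  n6⇒n7
[44] read 'e'  n7⇒n8  emit P3@[41:44],P4@[42:44]
[45] read 'c'  n8⇒n3 (via fail)  emit P1@[45:45]
[46] read 'a'  n3⇒n9 (via fail)
[47] read 'c'  n9⇒n3 (via fail)  emit P1@[47:47]
[48] read 'd'  n3⇒n4 (via fail)
[49] read 'd'  n4⇒n5  emit P2@[48:49]
[50] read 'c'  n5⇒n3 (via fail)  emit P1@[50:50]
[51] read 'e'  n3⇒n1 (via fail)
[52] read 'a'  n1⇒n6
[53] read 'c'  n6⇒n3 (via fail)  emit P1@[53:53]
[54] read 'd'  n3⇒n4 (via fail)

Result: [[3,0],[7,2],[10,4],[19,4],[24,3],[24,4],[26,0],[27,2],[30,4],[32,1],[39,4],[44,3],[44,4],[45,1],[47,1],[49,2],[50,1],[53,1]]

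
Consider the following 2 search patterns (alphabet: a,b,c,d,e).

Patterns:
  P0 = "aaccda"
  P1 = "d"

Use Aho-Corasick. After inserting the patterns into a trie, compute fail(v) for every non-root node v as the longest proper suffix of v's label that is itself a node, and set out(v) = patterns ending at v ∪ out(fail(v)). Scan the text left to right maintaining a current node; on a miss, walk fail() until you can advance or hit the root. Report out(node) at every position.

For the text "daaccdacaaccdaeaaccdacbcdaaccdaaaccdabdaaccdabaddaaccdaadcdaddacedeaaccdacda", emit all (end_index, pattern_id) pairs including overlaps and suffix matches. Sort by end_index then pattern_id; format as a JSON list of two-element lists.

Build automaton:
Trie nodes:
  n0 'ε': a→1 d→7
  n1 'a': a→2
  n2 'aa': c→3
  n3 'aac': c→4
  n4 'aacc': d→5
  n5 'aaccd': a→6
  n6 'aaccda': ·  ←P0
  n7 'd': ·  ←P1

Failure links (BFS by depth):
  n1('a'): parent n0 fail=0; on 'a' 0 → fail=0;  out ∅∪∅=∅
  n7('d'): parent n0 fail=0; on 'd' 0 → fail=0;  out {1}∪∅={1}
  n2('aa'): parent n1 fail=0; on 'a' 0 → fail=1;  out ∅∪∅=∅
  n3('aac'): parent n2 fail=1; on 'c' 1→0 → fail=0;  out ∅∪∅=∅
  n4('aacc'): parent n3 fail=0; on 'c' 0 → fail=0;  out ∅∪∅=∅
  n5('aaccd'): parent n4 fail=0; on 'd' 0 → fail=7;  out ∅∪{1}={1}
  n6('aaccda'): parent n5 fail=7; on 'a' 7→0 → fail=1;  out {0}∪∅={0}

Scan:
i=0 'd': node 0→7  emit P1@[0:0]
i=1 'a': node 7→1 ·f
i=2 'a': node 1→2
i=3 'c': node 2→3
i=4 'c': node 3→4
i=5 'd': node 4→5  emit P1@[5:5]
i=6 'a': node 5→6  emit P0@[1:6]
i=7 'c': node 6→0 ·f
i=8 'a': node 0→1
i=9 'a': node 1→2
i=10 'c': node 2→3
i=11 'c': node 3→4
i=12 'd': node 4→5  emit P1@[12:12]
i=13 'a': node 5→6  emit P0@[8:13]
i=14 'e': node 6→0 ·f
i=15 'a': node 0→1
i=16 'a': node 1→2
i=17 'c': node 2→3
i=18 'c': node 3→4
i=19 'd': node 4→5  emit P1@[19:19]
i=20 'a': node 5→6  emit P0@[15:20]
i=21 'c': node 6→0 ·f
i=22 'b': node 0→0
i=23 'c': node 0→0
i=24 'd': node 0→7  emit P1@[24:24]
i=25 'a': node 7→1 ·f
i=26 'a': node 1→2
i=27 'c': node 2→3
i=28 'c': node 3→4
i=29 'd': node 4→5  emit P1@[29:29]
i=30 'a': node 5→6  emit P0@[25:30]
i=31 'a': node 6→2 ·f
i=32 'a': node 2→2 ·f
i=33 'c': node 2→3
i=34 'c': node 3→4
i=35 'd': node 4→5  emit P1@[35:35]
i=36 'a': node 5→6  emit P0@[31:36]
i=37 'b': node 6→0 ·f
i=38 'd': node 0→7  emit P1@[38:38]
i=39 'a': node 7→1 ·f
i=40 'a': node 1→2
i=41 'c': node 2→3
i=42 'c': node 3→4
i=43 'd': node 4→5  emit P1@[43:43]
i=44 'a': node 5→6  emit P0@[39:44]
i=45 'b': node 6→0 ·f
i=46 'a': node 0→1
i=47 'd': node 1→7 ·f  emit P1@[47:47]
i=48 'd': node 7→7 ·f  emit P1@[48:48]
i=49 'a': node 7→1 ·f
i=50 'a': node 1→2
i=51 'c': node 2→3
i=52 'c': node 3→4
i=53 'd': node 4→5  emit P1@[53:53]
i=54 'a': node 5→6  emit P0@[49:54]
i=55 'a': node 6→2 ·f
i=56 'd': node 2→7 ·f  emit P1@[56:56]
i=57 'c': node 7→0 ·f
i=58 'd': node 0→7  emit P1@[58:58]
i=59 'a': node 7→1 ·f
i=60 'd': node 1→7 ·f  emit P1@[60:60]
i=61 'd': node 7→7 ·f  emit P1@[61:61]
i=62 'a': node 7→1 ·f
i=63 'c': node 1→0 ·f
i=64 'e': node 0→0
i=65 'd': node 0→7  emit P1@[65:65]
i=66 'e': node 7→0 ·f
i=67 'a': node 0→1
i=68 'a': node 1→2
i=69 'c': node 2→3
i=70 'c': node 3→4
i=71 'd': node 4→5  emit P1@[71:71]
i=72 'a': node 5→6  emit P0@[67:72]
i=73 'c': node 6→0 ·f
i=74 'd': node 0→7  emit P1@[74:74]
i=75 'a': node 7→1 ·f

Result: [[0,1],[5,1],[6,0],[12,1],[13,0],[19,1],[20,0],[24,1],[29,1],[30,0],[35,1],[36,0],[38,1],[43,1],[44,0],[47,1],[48,1],[53,1],[54,0],[56,1],[58,1],[60,1],[61,1],[65,1],[71,1],[72,0],[74,1]]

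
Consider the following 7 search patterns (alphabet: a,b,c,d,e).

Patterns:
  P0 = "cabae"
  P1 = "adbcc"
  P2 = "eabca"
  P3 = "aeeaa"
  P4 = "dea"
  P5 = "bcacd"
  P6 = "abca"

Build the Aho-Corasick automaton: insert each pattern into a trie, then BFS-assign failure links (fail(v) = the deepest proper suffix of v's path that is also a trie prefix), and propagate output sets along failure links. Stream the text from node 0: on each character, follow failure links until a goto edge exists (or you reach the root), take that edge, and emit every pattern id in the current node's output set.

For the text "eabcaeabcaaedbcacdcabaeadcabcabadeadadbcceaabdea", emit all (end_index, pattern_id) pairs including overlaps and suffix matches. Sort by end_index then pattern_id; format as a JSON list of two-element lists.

Build:
Trie (insert patterns):
  n0 'ε': a→6 b→23 c→1 d→20 e→11
  n1 'c': a→2
  n2 'ca': b→3
  n3 'cab': a→4
  n4 'caba': e→5
  n5 'cabae': ·  [P0 ends]
  n6 'a': b→28 d→7 e→16
  n7 'ad': b→8
  n8 'adb': c→9
  n9 'adbc': c→10
  n10 'adbcc': ·  [P1 ends]
  n11 'e': a→12
  n12 'ea': b→13
  n13 'eab': c→14
  n14 'eabc': a→15
  n15 'eabca': ·  [P2 ends]
  n16 'ae': e→17
  n17 'aee': a→18
  n18 'aeea': a→19
  n19 'aeeaa': ·  [P3 ends]
  n20 'd': e→21
  n21 'de': a→22
  n22 'dea': ·  [P4 ends]
  n23 'b': c→24
  n24 'bc': a→25
  n25 'bca': c→26
  n26 'bcac': d→27
  n27 'bcacd': ·  [P5 ends]
  n28 'ab': c→29
  n29 'abc': a→30
  n30 'abca': ·  [P6 ends]

Failure links (BFS by depth):
  fail(1) 'c': from fail(0)=0 chase 'c': 0 ⇒ 0;  out=∅∪out(0)=∅
  fail(6) 'a': from fail(0)=0 chase 'a': 0 ⇒ 0;  out=∅∪out(0)=∅
  fail(11) 'e': from fail(0)=0 chase 'e': 0 ⇒ 0;  out=∅∪out(0)=∅
  fail(20) 'd': from fail(0)=0 chase 'd': 0 ⇒ 0;  out=∅∪out(0)=∅
  fail(23) 'b': from fail(0)=0 chase 'b': 0 ⇒ 0;  out=∅∪out(0)=∅
  fail(2) 'ca': from fail(1)=0 chase 'a': 0 ⇒ 6;  out=∅∪out(6)=∅
  fail(7) 'ad': from fail(6)=0 chase 'd': 0 ⇒ 20;  out=∅∪out(20)=∅
  fail(12) 'ea': from fail(11)=0 chase 'a': 0 ⇒ 6;  out=∅∪out(6)=∅
  fail(16) 'ae': from fail(6)=0 chase 'e': 0 ⇒ 11;  out=∅∪out(11)=∅
  fail(21) 'de': from fail(20)=0 chase 'e': 0 ⇒ 11;  out=∅∪out(11)=∅
  fail(24) 'bc': from fail(23)=0 chase 'c': 0 ⇒ 1;  out=∅∪out(1)=∅
  fail(28) 'ab': from fail(6)=0 chase 'b': 0 ⇒ 23;  out=∅∪out(23)=∅
  fail(3) 'cab': from fail(2)=6 chase 'b': 6 ⇒ 28;  out=∅∪out(28)=∅
  fail(8) 'adb': from fail(7)=20 chase 'b': 20→0 ⇒ 23;  out=∅∪out(23)=∅
  fail(13) 'eab': from fail(12)=6 chase 'b': 6 ⇒ 28;  out=∅∪out(28)=∅
  fail(17) 'aee': from fail(16)=11 chase 'e': 11→0 ⇒ 11;  out=∅∪out(11)=∅
  fail(22) 'dea': from fail(21)=11 chase 'a': 11 ⇒ 12;  out={4}∪out(12)={4}
  fail(25) 'bca': from fail(24)=1 chase 'a': 1 ⇒ 2;  out=∅∪out(2)=∅
  fail(29) 'abc': from fail(28)=23 chase 'c': 23 ⇒ 24;  out=∅∪out(24)=∅
  fail(4) 'caba': from fail(3)=28 chase 'a': 28→23→0 ⇒ 6;  out=∅∪out(6)=∅
  fail(9) 'adbc': from fail(8)=23 chase 'c': 23 ⇒ 24;  out=∅∪out(24)=∅
  fail(14) 'eabc': from fail(13)=28 chase 'c': 28 ⇒ 29;  out=∅∪out(29)=∅
  fail(18) 'aeea': from fail(17)=11 chase 'a': 11 ⇒ 12;  out=∅∪out(12)=∅
  fail(26) 'bcac': from fail(25)=2 chase 'c': 2→6→0 ⇒ 1;  out=∅∪out(1)=∅
  fail(30) 'abca': from fail(29)=24 chase 'a': 24 ⇒ 25;  out={6}∪out(25)={6}
  fail(5) 'cabae': from fail(4)=6 chase 'e': 6 ⇒ 16;  out={0}∪out(16)={0}
  fail(10) 'adbcc': from fail(9)=24 chase 'c': 24→1→0 ⇒ 1;  out={1}∪out(1)={1}
  fail(15) 'eabca': from fail(14)=29 chase 'a': 29 ⇒ 30;  out={2}∪out(30)={2,6}
  fail(19) 'aeeaa': from fail(18)=12 chase 'a': 12→6→0 ⇒ 6;  out={3}∪out(6)={3}
  fail(27) 'bcacd': from fail(26)=1 chase 'd': 1→0 ⇒ 20;  out={5}∪out(20)={5}

Run:
pos 0 'e': at 11
pos 1 'a': at 12
pos 2 'b': at 13
pos 3 'c': at 14
pos 4 'a': at 15  emit P2@[0:4],P6@[1:4]
pos 5 'e': at 16 (via fail)
pos 6 'a': at 12 (via fail)
pos 7 'b': at 13
pos 8 'c': at 14
pos 9 'a': at 15  emit P2@[5:9],P6@[6:9]
pos 10 'a': at 6 (via fail)
pos 11 'e': at 16
pos 12 'd': at 20 (via fail)
pos 13 'b': at 23 (via fail)
pos 14 'c': at 24
pos 15 'a': at 25
pos 16 'c': at 26
pos 17 'd': at 27  emit P5@[13:17]
pos 18 'c': at 1 (via fail)
pos 19 'a': at 2
pos 20 'b': at 3
pos 21 'a': at 4
pos 22 'e': at 5  emit P0@[18:22]
pos 23 'a': at 12 (via fail)
pos 24 'd': at 7 (via fail)
pos 25 'c': at 1 (via fail)
pos 26 'a': at 2
pos 27 'b': at 3
pos 28 'c': at 29 (via fail)
pos 29 'a': at 30  emit P6@[26:29]
pos 30 'b': at 3 (via fail)
pos 31 'a': at 4
pos 32 'd': at 7 (via fail)
pos 33 'e': at 21 (via fail)
pos 34 'a': at 22  emit P4@[32:34]
pos 35 'd': at 7 (via fail)
pos 36 'a': at 6 (via fail)
pos 37 'd': at 7
pos 38 'b': at 8
pos 39 'c': at 9
pos 40 'c': at 10  emit P1@[36:40]
pos 41 'e': at 11 (via fail)
pos 42 'a': at 12
pos 43 'a': at 6 (via fail)
pos 44 'b': at 28
pos 45 'd': at 20 (via fail)
pos 46 'e': at 21
pos 47 'a': at 22  emit P4@[45:47]

All matches (sorted): [[4,2],[4,6],[9,2],[9,6],[17,5],[22,0],[29,6],[34,4],[40,1],[47,4]]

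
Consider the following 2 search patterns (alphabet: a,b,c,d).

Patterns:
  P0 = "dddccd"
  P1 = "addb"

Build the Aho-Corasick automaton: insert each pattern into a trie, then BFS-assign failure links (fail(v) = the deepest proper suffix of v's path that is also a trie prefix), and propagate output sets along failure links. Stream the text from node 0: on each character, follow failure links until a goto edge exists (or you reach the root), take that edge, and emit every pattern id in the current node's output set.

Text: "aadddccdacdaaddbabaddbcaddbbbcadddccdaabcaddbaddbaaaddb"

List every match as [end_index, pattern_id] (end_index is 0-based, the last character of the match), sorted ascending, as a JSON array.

Construct AC machine:
Trie nodes:
  0='ε' goto a→7 d→1
  1='d' goto d→2
  2='dd' goto d→3
  3='ddd' goto c→4
  4='dddc' goto c→5
  5='dddcc' goto d→6
  6='dddccd' goto ·  ←P0
  7='a' goto d→8
  8='ad' goto d→9
  9='add' goto b→10
  10='addb' goto ·  ←P1

BFS fail/out derivation:
  fail(1) 'd': from fail(0)=0 chase 'd': 0 ⇒ 0;  out=∅∪out(0)=∅
  fail(7) 'a': from fail(0)=0 chase 'a': 0 ⇒ 0;  out=∅∪out(0)=∅
  fail(2) 'dd': from fail(1)=0 chase 'd': 0 ⇒ 1;  out=∅∪out(1)=∅
  fail(8) 'ad': from fail(7)=0 chase 'd': 0 ⇒ 1;  out=∅∪out(1)=∅
  fail(3) 'ddd': from fail(2)=1 chase 'd': 1 ⇒ 2;  out=∅∪out(2)=∅
  fail(9) 'add': from fail(8)=1 chase 'd': 1 ⇒ 2;  out=∅∪out(2)=∅
  fail(4) 'dddc': from fail(3)=2 chase 'c': 2→1→0 ⇒ 0;  out=∅∪out(0)=∅
  fail(10) 'addb': from fail(9)=2 chase 'b': 2→1→0 ⇒ 0;  out={1}∪out(0)={1}
  fail(5) 'dddcc': from fail(4)=0 chase 'c': 0 ⇒ 0;  out=∅∪out(0)=∅
  fail(6) 'dddccd': from fail(5)=0 chase 'd': 0 ⇒ 1;  out={0}∪out(1)={0}

Text stream:
i=0 'a': node 0→7
i=1 'a': node 7→7 (via fail)
i=2 'd': node 7→8
i=3 'd': node 8→9
i=4 'd': node 9→3 (via fail)
i=5 'c': node 3→4
i=6 'c': node 4→5
i=7 'd': node 5→6  → match P0@[2:7]
i=8 'a': node 6→7 (via fail)
i=9 'c': node 7→0 (via fail)
i=10 'd': node 0→1
i=11 'a': node 1→7 (via fail)
i=12 'a': node 7→7 (via fail)
i=13 'd': node 7→8
i=14 'd': node 8→9
i=15 'b': node 9→10  → match P1@[12:15]
i=16 'a': node 10→7 (via fail)
i=17 'b': node 7→0 (via fail)
i=18 'a': node 0→7
i=19 'd': node 7→8
i=20 'd': node 8→9
i=21 'b': node 9→10  → match P1@[18:21]
i=22 'c': node 10→0 (via fail)
i=23 'a': node 0→7
i=24 'd': node 7→8
i=25 'd': node 8→9
i=26 'b': node 9→10  → match P1@[23:26]
i=27 'b': node 10→0 (via fail)
i=28 'b': node 0→0
i=29 'c': node 0→0
i=30 'a': node 0→7
i=31 'd': node 7→8
i=32 'd': node 8→9
i=33 'd': node 9→3 (via fail)
i=34 'c': node 3→4
i=35 'c': node 4→5
i=36 'd': node 5→6  → match P0@[31:36]
i=37 'a': node 6→7 (via fail)
i=38 'a': node 7→7 (via fail)
i=39 'b': node 7→0 (via fail)
i=40 'c': node 0→0
i=41 'a': node 0→7
i=42 'd': node 7→8
i=43 'd': node 8→9
i=44 'b': node 9→10  → match P1@[41:44]
i=45 'a': node 10→7 (via fail)
i=46 'd': node 7→8
i=47 'd': node 8→9
i=48 'b': node 9→10  → match P1@[45:48]
i=49 'a': node 10→7 (via fail)
i=50 'a': node 7→7 (via fail)
i=51 'a': node 7→7 (via fail)
i=52 'd': node 7→8
i=53 'd': node 8→9
i=54 'b': node 9→10  → match P1@[51:54]

Matches: [[7,0],[15,1],[21,1],[26,1],[36,0],[44,1],[48,1],[54,1]]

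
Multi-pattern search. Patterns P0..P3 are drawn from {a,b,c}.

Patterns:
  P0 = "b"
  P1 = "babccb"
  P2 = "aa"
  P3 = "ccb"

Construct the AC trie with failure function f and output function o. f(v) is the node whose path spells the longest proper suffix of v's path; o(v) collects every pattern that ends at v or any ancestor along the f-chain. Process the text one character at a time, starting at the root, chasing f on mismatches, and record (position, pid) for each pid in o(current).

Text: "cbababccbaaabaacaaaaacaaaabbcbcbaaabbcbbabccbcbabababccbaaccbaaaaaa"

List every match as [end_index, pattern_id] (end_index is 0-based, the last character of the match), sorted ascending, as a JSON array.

Construct AC machine:
Trie nodes:
  n0 'ε': a→7 b→1 c→9
  n1 'b': a→2  ←P0
  n2 'ba': b→3
  n3 'bab': c→4
  n4 'babc': c→5
  n5 'babcc': b→6
  n6 'babccb': ·  ←P1
  n7 'a': a→8
  n8 'aa': ·  ←P2
  n9 'c': c→10
  n10 'cc': b→11
  n11 'ccb': ·  ←P3

Failure links (BFS by depth):
  n1('b'): parent n0 fail=0; on 'b' 0 → fail=0;  out {0}∪∅={0}
  n7('a'): parent n0 fail=0; on 'a' 0 → fail=0;  out ∅∪∅=∅
  n9('c'): parent n0 fail=0; on 'c' 0 → fail=0;  out ∅∪∅=∅
  n2('ba'): parent n1 fail=0; on 'a' 0 → fail=7;  out ∅∪∅=∅
  n8('aa'): parent n7 fail=0; on 'a' 0 → fail=7;  out {2}∪∅={2}
  n10('cc'): parent n9 fail=0; on 'c' 0 → fail=9;  out ∅∪∅=∅
  n3('bab'): parent n2 fail=7; on 'b' 7→0 → fail=1;  out ∅∪{0}={0}
  n11('ccb'): parent n10 fail=9; on 'b' 9→0 → fail=1;  out {3}∪{0}={0,3}
  n4('babc'): parent n3 fail=1; on 'c' 1→0 → fail=9;  out ∅∪∅=∅
  n5('babcc'): parent n4 fail=9; on 'c' 9 → fail=10;  out ∅∪∅=∅
  n6('babccb'): parent n5 fail=10; on 'b' 10 → fail=11;  out {1}∪{0,3}={0,1,3}

Text stream:
pos 0 'c': at 9
pos 1 'b': at 1 (via fail)  → match P0@[1:1]
pos 2 'a': at 2
pos 3 'b': at 3  → match P0@[3:3]
pos 4 'a': at 2 (via fail)
pos 5 'b': at 3  → match P0@[5:5]
pos 6 'c': at 4
pos 7 'c': at 5
pos 8 'b': at 6  → match P0@[8:8],P1@[3:8],P3@[6:8]
pos 9 'a': at 2 (via fail)
pos 10 'a': at 8 (via fail)  → match P2@[9:10]
pos 11 'a': at 8 (via fail)  → match P2@[10:11]
pos 12 'b': at 1 (via fail)  → match P0@[12:12]
pos 13 'a': at 2
pos 14 'a': at 8 (via fail)  → match P2@[13:14]
pos 15 'c': at 9 (via fail)
pos 16 'a': at 7 (via fail)
pos 17 'a': at 8  → match P2@[16:17]
pos 18 'a': at 8 (via fail)  → match P2@[17:18]
pos 19 'a': at 8 (via fail)  → match P2@[18:19]
pos 20 'a': at 8 (via fail)  → match P2@[19:20]
pos 21 'c': at 9 (via fail)
pos 22 'a': at 7 (via fail)
pos 23 'a': at 8  → match P2@[22:23]
pos 24 'a': at 8 (via fail)  → match P2@[23:24]
pos 25 'a': at 8 (via fail)  → match P2@[24:25]
pos 26 'b': at 1 (via fail)  → match P0@[26:26]
pos 27 'b': at 1 (via fail)  → match P0@[27:27]
pos 28 'c': at 9 (via fail)
pos 29 'b': at 1 (via fail)  → match P0@[29:29]
pos 30 'c': at 9 (via fail)
pos 31 'b': at 1 (via fail)  → match P0@[31:31]
pos 32 'a': at 2
pos 33 'a': at 8 (via fail)  → match P2@[32:33]
pos 34 'a': at 8 (via fail)  → match P2@[33:34]
pos 35 'b': at 1 (via fail)  → match P0@[35:35]
pos 36 'b': at 1 (via fail)  → match P0@[36:36]
pos 37 'c': at 9 (via fail)
pos 38 'b': at 1 (via fail)  → match P0@[38:38]
pos 39 'b': at 1 (via fail)  → match P0@[39:39]
pos 40 'a': at 2
pos 41 'b': at 3  → match P0@[41:41]
pos 42 'c': at 4
pos 43 'c': at 5
pos 44 'b': at 6  → match P0@[44:44],P1@[39:44],P3@[42:44]
pos 45 'c': at 9 (via fail)
pos 46 'b': at 1 (via fail)  → match P0@[46:46]
pos 47 'a': at 2
pos 48 'b': at 3  → match P0@[48:48]
pos 49 'a': at 2 (via fail)
pos 50 'b': at 3  → match P0@[50:50]
pos 51 'a': at 2 (via fail)
pos 52 'b': at 3  → match P0@[52:52]
pos 53 'c': at 4
pos 54 'c': at 5
pos 55 'b': at 6  → match P0@[55:55],P1@[50:55],P3@[53:55]
pos 56 'a': at 2 (via fail)
pos 57 'a': at 8 (via fail)  → match P2@[56:57]
pos 58 'c': at 9 (via fail)
pos 59 'c': at 10
pos 60 'b': at 11  → match P0@[60:60],P3@[58:60]
pos 61 'a': at 2 (via fail)
pos 62 'a': at 8 (via fail)  → match P2@[61:62]
pos 63 'a': at 8 (via fail)  → match P2@[62:63]
pos 64 'a': at 8 (via fail)  → match P2@[63:64]
pos 65 'a': at 8 (via fail)  → match P2@[64:65]
pos 66 'a': at 8 (via fail)  → match P2@[65:66]

Matches: [[1,0],[3,0],[5,0],[8,0],[8,1],[8,3],[10,2],[11,2],[12,0],[14,2],[17,2],[18,2],[19,2],[20,2],[23,2],[24,2],[25,2],[26,0],[27,0],[29,0],[31,0],[33,2],[34,2],[35,0],[36,0],[38,0],[39,0],[41,0],[44,0],[44,1],[44,3],[46,0],[48,0],[50,0],[52,0],[55,0],[55,1],[55,3],[57,2],[60,0],[60,3],[62,2],[63,2],[64,2],[65,2],[66,2]]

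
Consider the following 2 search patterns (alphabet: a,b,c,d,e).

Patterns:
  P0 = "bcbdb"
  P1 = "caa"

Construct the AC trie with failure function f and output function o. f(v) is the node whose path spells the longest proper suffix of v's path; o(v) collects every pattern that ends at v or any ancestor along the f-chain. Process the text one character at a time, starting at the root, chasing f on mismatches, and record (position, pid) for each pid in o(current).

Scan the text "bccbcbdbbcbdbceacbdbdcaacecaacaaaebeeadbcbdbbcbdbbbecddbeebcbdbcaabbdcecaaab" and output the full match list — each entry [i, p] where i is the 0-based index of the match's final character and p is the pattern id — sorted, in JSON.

Build:
Trie (insert patterns):
  0='ε' goto b→1 c→6
  1='b' goto c→2
  2='bc' goto b→3
  3='bcb' goto d→4
  4='bcbd' goto b→5
  5='bcbdb' goto ·  [P0 ends]
  6='c' goto a→7
  7='ca' goto a→8
  8='caa' goto ·  [P1 ends]

Failure links (BFS by depth):
  fail(1) 'b': from fail(0)=0 chase 'b': 0 ⇒ 0;  out=∅∪out(0)=∅
  fail(6) 'c': from fail(0)=0 chase 'c': 0 ⇒ 0;  out=∅∪out(0)=∅
  fail(2) 'bc': from fail(1)=0 chase 'c': 0 ⇒ 6;  out=∅∪out(6)=∅
  fail(7) 'ca': from fail(6)=0 chase 'a': 0 ⇒ 0;  out=∅∪out(0)=∅
  fail(3) 'bcb': from fail(2)=6 chase 'b': 6→0 ⇒ 1;  out=∅∪out(1)=∅
  fail(8) 'caa': from fail(7)=0 chase 'a': 0 ⇒ 0;  out={1}∪out(0)={1}
  fail(4) 'bcbd': from fail(3)=1 chase 'd': 1→0 ⇒ 0;  out=∅∪out(0)=∅
  fail(5) 'bcbdb': from fail(4)=0 chase 'b': 0 ⇒ 1;  out={0}∪out(1)={0}

Scan:
i=0 'b': node 0→1
i=1 'c': node 1→2
i=2 'c': node 2→6 (fail-walked)
i=3 'b': node 6→1 (fail-walked)
i=4 'c': node 1→2
i=5 'b': node 2→3
i=6 'd': node 3→4
i=7 'b': node 4→5  ** P0@[3:7]
i=8 'b': node 5→1 (fail-walked)
i=9 'c': node 1→2
i=10 'b': node 2→3
i=11 'd': node 3→4
i=12 'b': node 4→5  ** P0@[8:12]
i=13 'c': node 5→2 (fail-walked)
i=14 'e': node 2→0 (fail-walked)
i=15 'a': node 0→0
i=16 'c': node 0→6
i=17 'b': node 6→1 (fail-walked)
i=18 'd': node 1→0 (fail-walked)
i=19 'b': node 0→1
i=20 'd': node 1→0 (fail-walked)
i=21 'c': node 0→6
i=22 'a': node 6→7
i=23 'a': node 7→8  ** P1@[21:23]
i=24 'c': node 8→6 (fail-walked)
i=25 'e': node 6→0 (fail-walked)
i=26 'c': node 0→6
i=27 'a': node 6→7
i=28 'a': node 7→8  ** P1@[26:28]
i=29 'c': node 8→6 (fail-walked)
i=30 'a': node 6→7
i=31 'a': node 7→8  ** P1@[29:31]
i=32 'a': node 8→0 (fail-walked)
i=33 'e': node 0→0
i=34 'b': node 0→1
i=35 'e': node 1→0 (fail-walked)
i=36 'e': node 0→0
i=37 'a': node 0→0
i=38 'd': node 0→0
i=39 'b': node 0→1
i=40 'c': node 1→2
i=41 'b': node 2→3
i=42 'd': node 3→4
i=43 'b': node 4→5  ** P0@[39:43]
i=44 'b': node 5→1 (fail-walked)
i=45 'c': node 1→2
i=46 'b': node 2→3
i=47 'd': node 3→4
i=48 'b': node 4→5  ** P0@[44:48]
i=49 'b': node 5→1 (fail-walked)
i=50 'b': node 1→1 (fail-walked)
i=51 'e': node 1→0 (fail-walked)
i=52 'c': node 0→6
i=53 'd': node 6→0 (fail-walked)
i=54 'd': node 0→0
i=55 'b': node 0→1
i=56 'e': node 1→0 (fail-walked)
i=57 'e': node 0→0
i=58 'b': node 0→1
i=59 'c': node 1→2
i=60 'b': node 2→3
i=61 'd': node 3→4
i=62 'b': node 4→5  ** P0@[58:62]
i=63 'c': node 5→2 (fail-walked)
i=64 'a': node 2→7 (fail-walked)
i=65 'a': node 7→8  ** P1@[63:65]
i=66 'b': node 8→1 (fail-walked)
i=67 'b': node 1→1 (fail-walked)
i=68 'd': node 1→0 (fail-walked)
i=69 'c': node 0→6
i=70 'e': node 6→0 (fail-walked)
i=71 'c': node 0→6
i=72 'a': node 6→7
i=73 'a': node 7→8  ** P1@[71:73]
i=74 'a': node 8→0 (fail-walked)
i=75 'b': node 0→1

Result: [[7,0],[12,0],[23,1],[28,1],[31,1],[43,0],[48,0],[62,0],[65,1],[73,1]]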